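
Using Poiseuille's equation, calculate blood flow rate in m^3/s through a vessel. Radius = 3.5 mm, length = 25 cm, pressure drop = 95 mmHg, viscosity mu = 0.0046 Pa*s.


Q = pi*r^4*dP / (8*mu*L)
r = 0.0035 m, L = 0.25 m
dP = 95 mmHg = 12665.59 Pa
Q = 6.4902e-04 m^3/s


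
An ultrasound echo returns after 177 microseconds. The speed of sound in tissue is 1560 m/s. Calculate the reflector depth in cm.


depth = c * t / 2
t = 177 us = 1.7700e-04 s
depth = 1560 * 1.7700e-04 / 2
depth = 0.13806 m = 13.806 cm


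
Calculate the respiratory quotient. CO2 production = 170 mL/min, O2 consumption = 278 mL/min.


RQ = VCO2 / VO2
RQ = 170 / 278
RQ = 0.6115


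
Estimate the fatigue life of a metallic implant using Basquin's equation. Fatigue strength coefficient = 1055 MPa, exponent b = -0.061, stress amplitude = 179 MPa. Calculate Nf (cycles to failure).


sigma_a = sigma_f' * (2Nf)^b
2Nf = (sigma_a/sigma_f')^(1/b)
2Nf = (179/1055)^(1/-0.061)
2Nf = 4.2608754e+12
Nf = 2.1304e+12


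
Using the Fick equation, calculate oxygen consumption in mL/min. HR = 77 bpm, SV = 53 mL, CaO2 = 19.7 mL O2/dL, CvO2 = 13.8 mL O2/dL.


CO = HR*SV = 77*53/1000 = 4.081 L/min
a-v O2 diff = 19.7 - 13.8 = 5.9 mL/dL
VO2 = CO * (CaO2-CvO2) * 10 dL/L
VO2 = 4.081 * 5.9 * 10
VO2 = 240.8 mL/min


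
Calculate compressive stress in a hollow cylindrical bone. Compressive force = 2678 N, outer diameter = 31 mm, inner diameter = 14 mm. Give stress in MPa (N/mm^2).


A = pi*(r_o^2 - r_i^2)
r_o = 15.5 mm, r_i = 7 mm
A = 600.83 mm^2
sigma = F/A = 2678 / 600.83
sigma = 4.457 MPa


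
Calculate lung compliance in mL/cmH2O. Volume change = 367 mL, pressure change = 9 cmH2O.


C = dV / dP
C = 367 / 9
C = 40.78 mL/cmH2O


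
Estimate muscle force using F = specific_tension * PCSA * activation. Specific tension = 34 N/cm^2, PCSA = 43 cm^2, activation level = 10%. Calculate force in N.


F = sigma * PCSA * activation
F = 34 * 43 * 0.1
F = 146.2 N


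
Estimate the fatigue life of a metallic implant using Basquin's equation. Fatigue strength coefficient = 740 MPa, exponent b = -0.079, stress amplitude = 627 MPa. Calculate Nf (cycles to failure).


sigma_a = sigma_f' * (2Nf)^b
2Nf = (sigma_a/sigma_f')^(1/b)
2Nf = (627/740)^(1/-0.079)
2Nf = 8.1458981
Nf = 4.073


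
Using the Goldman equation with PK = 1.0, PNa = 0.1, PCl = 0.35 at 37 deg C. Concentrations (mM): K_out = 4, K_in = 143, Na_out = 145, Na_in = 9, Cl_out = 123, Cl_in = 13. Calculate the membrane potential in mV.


Vm = (RT/F)*ln((PK*Ko + PNa*Nao + PCl*Cli)/(PK*Ki + PNa*Nai + PCl*Clo))
Numer = 23.05, Denom = 186.95
Vm = -55.94 mV


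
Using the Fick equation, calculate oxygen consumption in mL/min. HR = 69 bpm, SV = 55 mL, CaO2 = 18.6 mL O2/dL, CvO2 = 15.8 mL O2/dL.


CO = HR*SV = 69*55/1000 = 3.795 L/min
a-v O2 diff = 18.6 - 15.8 = 2.8 mL/dL
VO2 = CO * (CaO2-CvO2) * 10 dL/L
VO2 = 3.795 * 2.8 * 10
VO2 = 106.3 mL/min


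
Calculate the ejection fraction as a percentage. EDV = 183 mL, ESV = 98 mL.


SV = EDV - ESV = 183 - 98 = 85 mL
EF = SV/EDV * 100 = 85/183 * 100
EF = 46.45%


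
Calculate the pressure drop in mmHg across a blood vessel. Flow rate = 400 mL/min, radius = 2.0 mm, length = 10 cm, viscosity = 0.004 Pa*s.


dP = 8*mu*L*Q / (pi*r^4)
Q = 400 mL/min = 6.66667e-06 m^3/s
dP = 424.413 Pa = 424.413 / 133.322 mmHg = 3.183 mmHg


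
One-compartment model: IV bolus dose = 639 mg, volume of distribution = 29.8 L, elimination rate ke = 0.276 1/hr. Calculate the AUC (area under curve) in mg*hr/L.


C0 = Dose/Vd = 639/29.8 = 21.443 mg/L
AUC = C0/ke = 21.443/0.276
AUC = 77.69 mg*hr/L


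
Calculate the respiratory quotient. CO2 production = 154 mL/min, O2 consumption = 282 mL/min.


RQ = VCO2 / VO2
RQ = 154 / 282
RQ = 0.5461


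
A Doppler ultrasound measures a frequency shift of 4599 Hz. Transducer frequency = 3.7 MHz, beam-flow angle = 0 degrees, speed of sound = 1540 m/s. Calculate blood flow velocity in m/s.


v = fd * c / (2 * f0 * cos(theta))
v = 4599 * 1540 / (2 * 3.7000e+06 * cos(0))
v = 0.9571 m/s


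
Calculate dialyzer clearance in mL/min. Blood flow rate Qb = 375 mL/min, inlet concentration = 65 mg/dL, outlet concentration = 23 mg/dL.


K = Qb * (Cb_in - Cb_out) / Cb_in
K = 375 * (65 - 23) / 65
K = 242.3 mL/min


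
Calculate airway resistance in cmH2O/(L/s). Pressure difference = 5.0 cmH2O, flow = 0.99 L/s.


R = dP / flow
R = 5.0 / 0.99
R = 5.051 cmH2O/(L/s)


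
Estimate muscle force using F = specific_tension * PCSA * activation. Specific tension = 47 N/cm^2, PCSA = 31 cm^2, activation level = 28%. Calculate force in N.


F = sigma * PCSA * activation
F = 47 * 31 * 0.28
F = 408 N


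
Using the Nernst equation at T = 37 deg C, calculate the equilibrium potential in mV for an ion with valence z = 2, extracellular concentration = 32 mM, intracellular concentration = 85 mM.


E = (RT/(zF)) * ln(C_out/C_in)
T = 37 + 273.15 = 310.15 K
E = (8.314 * 310.15 / (2 * 96485)) * ln(32/85)
E = -13.05 mV


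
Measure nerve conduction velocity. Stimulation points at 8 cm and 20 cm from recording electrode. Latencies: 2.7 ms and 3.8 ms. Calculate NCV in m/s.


Distance = (20 - 8) / 100 = 0.12 m
dt = (3.8 - 2.7) / 1000 = 0.0011 s
NCV = dist / dt = 109.1 m/s


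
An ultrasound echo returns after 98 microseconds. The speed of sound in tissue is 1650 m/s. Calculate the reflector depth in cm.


depth = c * t / 2
t = 98 us = 9.8000e-05 s
depth = 1650 * 9.8000e-05 / 2
depth = 0.08085 m = 8.085 cm


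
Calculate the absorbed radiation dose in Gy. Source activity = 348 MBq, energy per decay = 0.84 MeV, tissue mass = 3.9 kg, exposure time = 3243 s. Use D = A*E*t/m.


A = 348 MBq = 3.4800e+08 Bq
E = 0.84 MeV = 1.34568e-13 J
D = A*E*t/m = 3.4800e+08*1.34568e-13*3243/3.9
D = 0.03894 Gy


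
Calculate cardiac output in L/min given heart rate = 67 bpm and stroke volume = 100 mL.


CO = HR * SV
CO = 67 * 100 / 1000
CO = 6.7 L/min


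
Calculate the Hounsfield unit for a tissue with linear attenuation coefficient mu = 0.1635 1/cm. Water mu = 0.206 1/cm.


HU = ((mu_tissue - mu_water) / mu_water) * 1000
HU = ((0.1635 - 0.206) / 0.206) * 1000
HU = -206.3


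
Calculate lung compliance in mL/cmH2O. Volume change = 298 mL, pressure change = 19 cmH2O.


C = dV / dP
C = 298 / 19
C = 15.68 mL/cmH2O


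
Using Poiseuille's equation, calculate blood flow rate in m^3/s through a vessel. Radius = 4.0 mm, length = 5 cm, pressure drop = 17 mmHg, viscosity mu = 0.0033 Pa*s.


Q = pi*r^4*dP / (8*mu*L)
r = 0.004 m, L = 0.05 m
dP = 17 mmHg = 2266.474 Pa
Q = 0.001381 m^3/s


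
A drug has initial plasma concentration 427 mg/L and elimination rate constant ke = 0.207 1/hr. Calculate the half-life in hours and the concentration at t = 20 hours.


t_half = ln(2) / ke = 0.693147 / 0.207 = 3.349 hr
C(t) = C0 * exp(-ke*t) = 427 * exp(-0.207*20)
C(20) = 6.799 mg/L


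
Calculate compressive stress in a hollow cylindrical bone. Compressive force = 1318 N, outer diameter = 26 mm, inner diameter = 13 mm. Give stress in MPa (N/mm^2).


A = pi*(r_o^2 - r_i^2)
r_o = 13 mm, r_i = 6.5 mm
A = 398.197 mm^2
sigma = F/A = 1318 / 398.197
sigma = 3.31 MPa


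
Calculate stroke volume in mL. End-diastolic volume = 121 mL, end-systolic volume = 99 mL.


SV = EDV - ESV
SV = 121 - 99
SV = 22 mL


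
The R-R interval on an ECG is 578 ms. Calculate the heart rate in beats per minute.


HR = 60 / RR_interval(s)
RR = 578 ms = 0.578 s
HR = 60 / 0.578 = 103.8 bpm


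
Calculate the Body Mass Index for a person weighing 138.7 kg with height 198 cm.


BMI = weight / height^2
height = 198 cm = 1.98 m
BMI = 138.7 / 1.98^2
BMI = 35.38 kg/m^2


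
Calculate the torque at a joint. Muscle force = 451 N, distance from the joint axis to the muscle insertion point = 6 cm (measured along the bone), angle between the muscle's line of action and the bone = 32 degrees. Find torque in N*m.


Torque = F * d * sin(theta)   (moment arm = d*sin(theta))
d = 6 cm = 0.06 m
Torque = 451 * 0.06 * sin(32)
Torque = 14.34 N*m


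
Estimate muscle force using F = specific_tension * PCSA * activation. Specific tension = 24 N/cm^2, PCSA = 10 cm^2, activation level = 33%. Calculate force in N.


F = sigma * PCSA * activation
F = 24 * 10 * 0.33
F = 79.2 N


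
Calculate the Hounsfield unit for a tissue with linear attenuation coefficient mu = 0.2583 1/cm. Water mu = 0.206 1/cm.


HU = ((mu_tissue - mu_water) / mu_water) * 1000
HU = ((0.2583 - 0.206) / 0.206) * 1000
HU = 253.9


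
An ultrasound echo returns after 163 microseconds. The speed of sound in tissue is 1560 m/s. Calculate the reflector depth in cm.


depth = c * t / 2
t = 163 us = 1.6300e-04 s
depth = 1560 * 1.6300e-04 / 2
depth = 0.12714 m = 12.714 cm


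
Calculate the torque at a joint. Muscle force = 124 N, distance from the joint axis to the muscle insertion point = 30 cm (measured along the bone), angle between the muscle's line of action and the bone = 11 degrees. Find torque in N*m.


Torque = F * d * sin(theta)   (moment arm = d*sin(theta))
d = 30 cm = 0.3 m
Torque = 124 * 0.3 * sin(11)
Torque = 7.098 N*m


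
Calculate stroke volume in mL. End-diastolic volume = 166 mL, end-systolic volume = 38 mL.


SV = EDV - ESV
SV = 166 - 38
SV = 128 mL


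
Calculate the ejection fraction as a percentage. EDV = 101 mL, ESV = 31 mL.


SV = EDV - ESV = 101 - 31 = 70 mL
EF = SV/EDV * 100 = 70/101 * 100
EF = 69.31%


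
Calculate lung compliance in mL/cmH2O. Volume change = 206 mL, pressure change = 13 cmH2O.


C = dV / dP
C = 206 / 13
C = 15.85 mL/cmH2O


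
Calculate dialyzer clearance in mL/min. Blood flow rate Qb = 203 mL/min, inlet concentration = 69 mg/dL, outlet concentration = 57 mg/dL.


K = Qb * (Cb_in - Cb_out) / Cb_in
K = 203 * (69 - 57) / 69
K = 35.3 mL/min


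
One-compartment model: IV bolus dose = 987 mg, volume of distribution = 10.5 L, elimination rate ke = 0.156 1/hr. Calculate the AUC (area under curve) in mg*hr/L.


C0 = Dose/Vd = 987/10.5 = 94 mg/L
AUC = C0/ke = 94/0.156
AUC = 602.6 mg*hr/L


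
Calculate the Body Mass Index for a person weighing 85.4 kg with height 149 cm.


BMI = weight / height^2
height = 149 cm = 1.49 m
BMI = 85.4 / 1.49^2
BMI = 38.47 kg/m^2


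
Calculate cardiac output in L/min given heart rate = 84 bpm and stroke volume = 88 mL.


CO = HR * SV
CO = 84 * 88 / 1000
CO = 7.392 L/min


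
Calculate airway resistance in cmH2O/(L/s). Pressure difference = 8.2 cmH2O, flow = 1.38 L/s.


R = dP / flow
R = 8.2 / 1.38
R = 5.942 cmH2O/(L/s)


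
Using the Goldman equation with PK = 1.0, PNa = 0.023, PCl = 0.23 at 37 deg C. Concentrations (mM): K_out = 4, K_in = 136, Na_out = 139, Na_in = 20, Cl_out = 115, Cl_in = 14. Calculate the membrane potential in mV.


Vm = (RT/F)*ln((PK*Ko + PNa*Nao + PCl*Cli)/(PK*Ki + PNa*Nai + PCl*Clo))
Numer = 10.417, Denom = 162.91
Vm = -73.49 mV


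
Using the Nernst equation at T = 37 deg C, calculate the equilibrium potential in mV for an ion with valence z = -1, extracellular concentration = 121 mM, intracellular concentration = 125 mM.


E = (RT/(zF)) * ln(C_out/C_in)
T = 37 + 273.15 = 310.15 K
E = (8.314 * 310.15 / (-1 * 96485)) * ln(121/125)
E = 0.8692 mV


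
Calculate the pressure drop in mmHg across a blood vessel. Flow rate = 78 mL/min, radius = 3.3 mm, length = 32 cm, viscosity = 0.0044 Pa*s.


dP = 8*mu*L*Q / (pi*r^4)
Q = 78 mL/min = 1.3e-06 m^3/s
dP = 39.3034 Pa = 39.3034 / 133.322 mmHg = 0.2948 mmHg


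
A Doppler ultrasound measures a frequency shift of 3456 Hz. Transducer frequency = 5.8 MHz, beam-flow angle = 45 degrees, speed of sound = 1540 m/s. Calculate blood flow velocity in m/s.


v = fd * c / (2 * f0 * cos(theta))
v = 3456 * 1540 / (2 * 5.8000e+06 * cos(45))
v = 0.6489 m/s


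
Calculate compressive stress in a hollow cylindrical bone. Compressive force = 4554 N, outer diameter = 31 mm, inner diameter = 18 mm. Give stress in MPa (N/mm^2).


A = pi*(r_o^2 - r_i^2)
r_o = 15.5 mm, r_i = 9 mm
A = 500.299 mm^2
sigma = F/A = 4554 / 500.299
sigma = 9.103 MPa


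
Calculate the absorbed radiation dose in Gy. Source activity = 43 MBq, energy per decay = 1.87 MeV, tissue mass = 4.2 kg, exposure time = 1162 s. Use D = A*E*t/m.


A = 43 MBq = 4.3000e+07 Bq
E = 1.87 MeV = 2.99574e-13 J
D = A*E*t/m = 4.3000e+07*2.99574e-13*1162/4.2
D = 0.003564 Gy


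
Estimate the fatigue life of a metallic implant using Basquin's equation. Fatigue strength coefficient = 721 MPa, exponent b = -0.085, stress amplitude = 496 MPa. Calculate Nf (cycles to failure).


sigma_a = sigma_f' * (2Nf)^b
2Nf = (sigma_a/sigma_f')^(1/b)
2Nf = (496/721)^(1/-0.085)
2Nf = 81.511462
Nf = 40.76


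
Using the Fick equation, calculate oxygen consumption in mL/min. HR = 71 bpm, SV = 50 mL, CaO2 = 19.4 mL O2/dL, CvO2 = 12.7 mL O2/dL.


CO = HR*SV = 71*50/1000 = 3.55 L/min
a-v O2 diff = 19.4 - 12.7 = 6.7 mL/dL
VO2 = CO * (CaO2-CvO2) * 10 dL/L
VO2 = 3.55 * 6.7 * 10
VO2 = 237.8 mL/min


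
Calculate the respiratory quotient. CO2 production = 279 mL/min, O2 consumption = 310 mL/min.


RQ = VCO2 / VO2
RQ = 279 / 310
RQ = 0.9


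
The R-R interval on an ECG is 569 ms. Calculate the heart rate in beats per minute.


HR = 60 / RR_interval(s)
RR = 569 ms = 0.569 s
HR = 60 / 0.569 = 105.4 bpm


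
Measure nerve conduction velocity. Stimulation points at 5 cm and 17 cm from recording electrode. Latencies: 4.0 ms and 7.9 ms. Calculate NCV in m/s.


Distance = (17 - 5) / 100 = 0.12 m
dt = (7.9 - 4.0) / 1000 = 0.0039 s
NCV = dist / dt = 30.77 m/s


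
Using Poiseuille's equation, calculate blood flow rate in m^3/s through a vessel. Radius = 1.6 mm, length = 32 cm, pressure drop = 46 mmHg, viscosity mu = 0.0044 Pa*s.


Q = pi*r^4*dP / (8*mu*L)
r = 0.0016 m, L = 0.32 m
dP = 46 mmHg = 6132.812 Pa
Q = 1.1210e-05 m^3/s


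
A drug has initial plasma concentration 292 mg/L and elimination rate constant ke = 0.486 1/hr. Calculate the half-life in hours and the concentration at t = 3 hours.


t_half = ln(2) / ke = 0.693147 / 0.486 = 1.426 hr
C(t) = C0 * exp(-ke*t) = 292 * exp(-0.486*3)
C(3) = 67.95 mg/L


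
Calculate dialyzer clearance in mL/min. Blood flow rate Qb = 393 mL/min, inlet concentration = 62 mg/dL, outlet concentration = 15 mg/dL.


K = Qb * (Cb_in - Cb_out) / Cb_in
K = 393 * (62 - 15) / 62
K = 297.9 mL/min


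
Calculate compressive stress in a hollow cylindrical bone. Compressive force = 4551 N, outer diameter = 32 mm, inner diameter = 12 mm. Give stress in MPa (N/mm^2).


A = pi*(r_o^2 - r_i^2)
r_o = 16 mm, r_i = 6 mm
A = 691.15 mm^2
sigma = F/A = 4551 / 691.15
sigma = 6.585 MPa


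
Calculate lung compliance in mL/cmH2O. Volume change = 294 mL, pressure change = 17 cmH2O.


C = dV / dP
C = 294 / 17
C = 17.29 mL/cmH2O


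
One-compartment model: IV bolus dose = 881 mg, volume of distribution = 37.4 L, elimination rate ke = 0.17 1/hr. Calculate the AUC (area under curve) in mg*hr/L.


C0 = Dose/Vd = 881/37.4 = 23.5561 mg/L
AUC = C0/ke = 23.5561/0.17
AUC = 138.6 mg*hr/L


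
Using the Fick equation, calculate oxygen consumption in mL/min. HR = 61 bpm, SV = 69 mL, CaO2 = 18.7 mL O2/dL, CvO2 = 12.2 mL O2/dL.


CO = HR*SV = 61*69/1000 = 4.209 L/min
a-v O2 diff = 18.7 - 12.2 = 6.5 mL/dL
VO2 = CO * (CaO2-CvO2) * 10 dL/L
VO2 = 4.209 * 6.5 * 10
VO2 = 273.6 mL/min


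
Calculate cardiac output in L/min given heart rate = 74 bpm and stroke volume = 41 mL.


CO = HR * SV
CO = 74 * 41 / 1000
CO = 3.034 L/min


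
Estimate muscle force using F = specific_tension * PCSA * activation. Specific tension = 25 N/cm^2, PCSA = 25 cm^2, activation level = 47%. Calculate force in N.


F = sigma * PCSA * activation
F = 25 * 25 * 0.47
F = 293.8 N


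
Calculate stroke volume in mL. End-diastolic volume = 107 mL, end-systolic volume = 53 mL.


SV = EDV - ESV
SV = 107 - 53
SV = 54 mL


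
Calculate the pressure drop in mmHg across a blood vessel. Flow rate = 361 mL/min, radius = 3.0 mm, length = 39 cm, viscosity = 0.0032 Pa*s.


dP = 8*mu*L*Q / (pi*r^4)
Q = 361 mL/min = 6.01667e-06 m^3/s
dP = 236.062 Pa = 236.062 / 133.322 mmHg = 1.771 mmHg


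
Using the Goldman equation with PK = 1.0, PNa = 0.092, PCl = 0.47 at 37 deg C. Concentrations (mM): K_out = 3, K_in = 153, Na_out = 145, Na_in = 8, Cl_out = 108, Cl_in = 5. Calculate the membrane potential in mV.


Vm = (RT/F)*ln((PK*Ko + PNa*Nao + PCl*Cli)/(PK*Ki + PNa*Nai + PCl*Clo))
Numer = 18.69, Denom = 204.496
Vm = -63.94 mV


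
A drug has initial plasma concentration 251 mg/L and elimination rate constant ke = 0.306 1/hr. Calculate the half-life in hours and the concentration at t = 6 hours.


t_half = ln(2) / ke = 0.693147 / 0.306 = 2.265 hr
C(t) = C0 * exp(-ke*t) = 251 * exp(-0.306*6)
C(6) = 40.02 mg/L


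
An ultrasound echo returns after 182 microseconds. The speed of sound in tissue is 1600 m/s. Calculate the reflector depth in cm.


depth = c * t / 2
t = 182 us = 1.8200e-04 s
depth = 1600 * 1.8200e-04 / 2
depth = 0.1456 m = 14.56 cm


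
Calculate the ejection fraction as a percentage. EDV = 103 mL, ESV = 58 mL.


SV = EDV - ESV = 103 - 58 = 45 mL
EF = SV/EDV * 100 = 45/103 * 100
EF = 43.69%


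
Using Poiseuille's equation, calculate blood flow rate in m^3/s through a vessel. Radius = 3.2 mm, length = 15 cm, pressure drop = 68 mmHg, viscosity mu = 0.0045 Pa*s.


Q = pi*r^4*dP / (8*mu*L)
r = 0.0032 m, L = 0.15 m
dP = 68 mmHg = 9065.896 Pa
Q = 5.5305e-04 m^3/s


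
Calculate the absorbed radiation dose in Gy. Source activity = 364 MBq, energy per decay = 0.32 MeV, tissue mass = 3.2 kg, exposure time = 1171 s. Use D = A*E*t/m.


A = 364 MBq = 3.6400e+08 Bq
E = 0.32 MeV = 5.1264e-14 J
D = A*E*t/m = 3.6400e+08*5.1264e-14*1171/3.2
D = 0.006828 Gy


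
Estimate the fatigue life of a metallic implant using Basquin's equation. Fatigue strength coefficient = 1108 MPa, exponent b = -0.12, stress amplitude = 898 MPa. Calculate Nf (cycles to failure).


sigma_a = sigma_f' * (2Nf)^b
2Nf = (sigma_a/sigma_f')^(1/b)
2Nf = (898/1108)^(1/-0.12)
2Nf = 5.7614067
Nf = 2.881


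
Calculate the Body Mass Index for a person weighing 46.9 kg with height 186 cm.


BMI = weight / height^2
height = 186 cm = 1.86 m
BMI = 46.9 / 1.86^2
BMI = 13.56 kg/m^2


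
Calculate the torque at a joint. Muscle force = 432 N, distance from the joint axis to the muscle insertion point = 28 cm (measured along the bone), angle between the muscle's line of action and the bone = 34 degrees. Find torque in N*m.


Torque = F * d * sin(theta)   (moment arm = d*sin(theta))
d = 28 cm = 0.28 m
Torque = 432 * 0.28 * sin(34)
Torque = 67.64 N*m


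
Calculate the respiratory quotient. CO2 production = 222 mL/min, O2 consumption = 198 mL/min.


RQ = VCO2 / VO2
RQ = 222 / 198
RQ = 1.121


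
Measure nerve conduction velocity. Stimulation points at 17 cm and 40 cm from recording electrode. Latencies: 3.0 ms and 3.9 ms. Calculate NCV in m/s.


Distance = (40 - 17) / 100 = 0.23 m
dt = (3.9 - 3.0) / 1000 = 9.0000e-04 s
NCV = dist / dt = 255.6 m/s


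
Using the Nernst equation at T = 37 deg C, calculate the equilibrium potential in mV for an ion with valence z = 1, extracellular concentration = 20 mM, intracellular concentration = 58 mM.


E = (RT/(zF)) * ln(C_out/C_in)
T = 37 + 273.15 = 310.15 K
E = (8.314 * 310.15 / (1 * 96485)) * ln(20/58)
E = -28.45 mV


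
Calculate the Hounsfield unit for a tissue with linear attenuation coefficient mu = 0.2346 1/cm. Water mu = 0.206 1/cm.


HU = ((mu_tissue - mu_water) / mu_water) * 1000
HU = ((0.2346 - 0.206) / 0.206) * 1000
HU = 138.8


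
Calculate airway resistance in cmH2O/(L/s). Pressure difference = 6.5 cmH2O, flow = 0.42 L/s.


R = dP / flow
R = 6.5 / 0.42
R = 15.48 cmH2O/(L/s)


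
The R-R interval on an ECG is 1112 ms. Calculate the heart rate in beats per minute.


HR = 60 / RR_interval(s)
RR = 1112 ms = 1.112 s
HR = 60 / 1.112 = 53.96 bpm


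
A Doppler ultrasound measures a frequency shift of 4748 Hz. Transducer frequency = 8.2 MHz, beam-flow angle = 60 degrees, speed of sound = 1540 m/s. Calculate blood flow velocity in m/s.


v = fd * c / (2 * f0 * cos(theta))
v = 4748 * 1540 / (2 * 8.2000e+06 * cos(60))
v = 0.8917 m/s


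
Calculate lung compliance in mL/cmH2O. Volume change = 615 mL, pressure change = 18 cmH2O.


C = dV / dP
C = 615 / 18
C = 34.17 mL/cmH2O


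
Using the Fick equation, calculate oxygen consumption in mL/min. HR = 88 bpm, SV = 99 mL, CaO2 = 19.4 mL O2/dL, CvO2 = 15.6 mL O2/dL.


CO = HR*SV = 88*99/1000 = 8.712 L/min
a-v O2 diff = 19.4 - 15.6 = 3.8 mL/dL
VO2 = CO * (CaO2-CvO2) * 10 dL/L
VO2 = 8.712 * 3.8 * 10
VO2 = 331.1 mL/min


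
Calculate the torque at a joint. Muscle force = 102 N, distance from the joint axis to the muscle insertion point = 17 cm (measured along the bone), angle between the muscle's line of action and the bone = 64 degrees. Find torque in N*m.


Torque = F * d * sin(theta)   (moment arm = d*sin(theta))
d = 17 cm = 0.17 m
Torque = 102 * 0.17 * sin(64)
Torque = 15.59 N*m


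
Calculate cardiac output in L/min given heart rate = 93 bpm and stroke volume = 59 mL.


CO = HR * SV
CO = 93 * 59 / 1000
CO = 5.487 L/min


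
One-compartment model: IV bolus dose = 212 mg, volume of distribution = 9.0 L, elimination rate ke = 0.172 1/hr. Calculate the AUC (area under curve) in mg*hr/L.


C0 = Dose/Vd = 212/9.0 = 23.5556 mg/L
AUC = C0/ke = 23.5556/0.172
AUC = 137 mg*hr/L


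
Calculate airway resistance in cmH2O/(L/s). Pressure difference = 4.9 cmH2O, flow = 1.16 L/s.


R = dP / flow
R = 4.9 / 1.16
R = 4.224 cmH2O/(L/s)


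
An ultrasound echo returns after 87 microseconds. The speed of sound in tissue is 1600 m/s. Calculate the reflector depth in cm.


depth = c * t / 2
t = 87 us = 8.7000e-05 s
depth = 1600 * 8.7000e-05 / 2
depth = 0.0696 m = 6.96 cm


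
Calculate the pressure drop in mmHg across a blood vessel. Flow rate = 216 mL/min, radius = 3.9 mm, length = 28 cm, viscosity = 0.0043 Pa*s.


dP = 8*mu*L*Q / (pi*r^4)
Q = 216 mL/min = 3.6e-06 m^3/s
dP = 47.7101 Pa = 47.7101 / 133.322 mmHg = 0.3579 mmHg


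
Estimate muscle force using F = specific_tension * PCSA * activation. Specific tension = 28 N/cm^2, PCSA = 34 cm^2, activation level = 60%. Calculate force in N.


F = sigma * PCSA * activation
F = 28 * 34 * 0.6
F = 571.2 N


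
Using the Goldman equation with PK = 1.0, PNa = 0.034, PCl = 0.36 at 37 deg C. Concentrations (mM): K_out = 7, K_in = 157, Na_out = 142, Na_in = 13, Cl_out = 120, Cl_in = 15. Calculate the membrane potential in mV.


Vm = (RT/F)*ln((PK*Ko + PNa*Nao + PCl*Cli)/(PK*Ki + PNa*Nai + PCl*Clo))
Numer = 17.228, Denom = 200.642
Vm = -65.61 mV


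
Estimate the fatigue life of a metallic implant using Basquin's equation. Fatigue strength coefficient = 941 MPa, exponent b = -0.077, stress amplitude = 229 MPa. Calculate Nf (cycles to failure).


sigma_a = sigma_f' * (2Nf)^b
2Nf = (sigma_a/sigma_f')^(1/b)
2Nf = (229/941)^(1/-0.077)
2Nf = 93504605
Nf = 4.6752e+07


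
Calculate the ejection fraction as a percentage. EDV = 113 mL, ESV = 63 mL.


SV = EDV - ESV = 113 - 63 = 50 mL
EF = SV/EDV * 100 = 50/113 * 100
EF = 44.25%


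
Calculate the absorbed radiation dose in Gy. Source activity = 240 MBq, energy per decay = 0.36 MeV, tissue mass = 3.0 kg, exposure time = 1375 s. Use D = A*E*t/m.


A = 240 MBq = 2.4000e+08 Bq
E = 0.36 MeV = 5.7672e-14 J
D = A*E*t/m = 2.4000e+08*5.7672e-14*1375/3.0
D = 0.006344 Gy


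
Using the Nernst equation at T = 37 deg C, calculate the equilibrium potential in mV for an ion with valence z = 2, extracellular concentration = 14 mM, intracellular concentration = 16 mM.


E = (RT/(zF)) * ln(C_out/C_in)
T = 37 + 273.15 = 310.15 K
E = (8.314 * 310.15 / (2 * 96485)) * ln(14/16)
E = -1.784 mV


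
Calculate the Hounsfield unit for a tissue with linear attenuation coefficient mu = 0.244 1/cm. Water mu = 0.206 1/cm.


HU = ((mu_tissue - mu_water) / mu_water) * 1000
HU = ((0.244 - 0.206) / 0.206) * 1000
HU = 184.5


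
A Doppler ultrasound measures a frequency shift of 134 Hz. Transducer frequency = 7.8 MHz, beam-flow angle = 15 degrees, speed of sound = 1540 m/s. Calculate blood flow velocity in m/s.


v = fd * c / (2 * f0 * cos(theta))
v = 134 * 1540 / (2 * 7.8000e+06 * cos(15))
v = 0.01369 m/s


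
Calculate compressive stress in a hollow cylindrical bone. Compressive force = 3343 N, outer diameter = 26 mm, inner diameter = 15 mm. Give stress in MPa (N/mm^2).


A = pi*(r_o^2 - r_i^2)
r_o = 13 mm, r_i = 7.5 mm
A = 354.215 mm^2
sigma = F/A = 3343 / 354.215
sigma = 9.438 MPa


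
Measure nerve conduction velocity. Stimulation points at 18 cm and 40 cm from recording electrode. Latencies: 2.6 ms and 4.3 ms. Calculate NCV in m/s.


Distance = (40 - 18) / 100 = 0.22 m
dt = (4.3 - 2.6) / 1000 = 0.0017 s
NCV = dist / dt = 129.4 m/s


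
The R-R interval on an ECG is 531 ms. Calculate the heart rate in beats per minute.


HR = 60 / RR_interval(s)
RR = 531 ms = 0.531 s
HR = 60 / 0.531 = 113 bpm


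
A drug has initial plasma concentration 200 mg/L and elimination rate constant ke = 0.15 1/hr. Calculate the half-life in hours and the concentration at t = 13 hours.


t_half = ln(2) / ke = 0.693147 / 0.15 = 4.621 hr
C(t) = C0 * exp(-ke*t) = 200 * exp(-0.15*13)
C(13) = 28.45 mg/L


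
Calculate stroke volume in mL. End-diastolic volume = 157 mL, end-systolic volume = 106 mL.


SV = EDV - ESV
SV = 157 - 106
SV = 51 mL


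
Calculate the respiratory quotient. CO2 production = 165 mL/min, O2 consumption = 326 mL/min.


RQ = VCO2 / VO2
RQ = 165 / 326
RQ = 0.5061


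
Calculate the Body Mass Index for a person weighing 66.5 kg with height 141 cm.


BMI = weight / height^2
height = 141 cm = 1.41 m
BMI = 66.5 / 1.41^2
BMI = 33.45 kg/m^2


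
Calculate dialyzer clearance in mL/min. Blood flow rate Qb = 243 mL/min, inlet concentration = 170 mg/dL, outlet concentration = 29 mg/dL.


K = Qb * (Cb_in - Cb_out) / Cb_in
K = 243 * (170 - 29) / 170
K = 201.5 mL/min


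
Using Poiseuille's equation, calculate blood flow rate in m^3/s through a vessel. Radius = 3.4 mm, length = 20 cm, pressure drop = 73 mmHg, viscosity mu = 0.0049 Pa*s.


Q = pi*r^4*dP / (8*mu*L)
r = 0.0034 m, L = 0.2 m
dP = 73 mmHg = 9732.506 Pa
Q = 5.2116e-04 m^3/s


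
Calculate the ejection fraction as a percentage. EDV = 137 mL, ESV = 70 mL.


SV = EDV - ESV = 137 - 70 = 67 mL
EF = SV/EDV * 100 = 67/137 * 100
EF = 48.91%


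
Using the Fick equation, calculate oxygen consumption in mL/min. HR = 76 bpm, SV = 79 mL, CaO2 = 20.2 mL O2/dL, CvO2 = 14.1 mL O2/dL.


CO = HR*SV = 76*79/1000 = 6.004 L/min
a-v O2 diff = 20.2 - 14.1 = 6.1 mL/dL
VO2 = CO * (CaO2-CvO2) * 10 dL/L
VO2 = 6.004 * 6.1 * 10
VO2 = 366.2 mL/min


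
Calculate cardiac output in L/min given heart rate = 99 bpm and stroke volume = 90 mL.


CO = HR * SV
CO = 99 * 90 / 1000
CO = 8.91 L/min


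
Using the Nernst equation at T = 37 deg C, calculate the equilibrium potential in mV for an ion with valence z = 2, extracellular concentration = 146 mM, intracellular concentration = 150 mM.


E = (RT/(zF)) * ln(C_out/C_in)
T = 37 + 273.15 = 310.15 K
E = (8.314 * 310.15 / (2 * 96485)) * ln(146/150)
E = -0.3612 mV


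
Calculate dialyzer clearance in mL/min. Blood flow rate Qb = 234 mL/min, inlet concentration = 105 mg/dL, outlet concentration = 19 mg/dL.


K = Qb * (Cb_in - Cb_out) / Cb_in
K = 234 * (105 - 19) / 105
K = 191.7 mL/min


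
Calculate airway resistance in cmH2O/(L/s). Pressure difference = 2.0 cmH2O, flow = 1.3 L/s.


R = dP / flow
R = 2.0 / 1.3
R = 1.538 cmH2O/(L/s)


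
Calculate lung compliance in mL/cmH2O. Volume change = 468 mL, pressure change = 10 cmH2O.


C = dV / dP
C = 468 / 10
C = 46.8 mL/cmH2O


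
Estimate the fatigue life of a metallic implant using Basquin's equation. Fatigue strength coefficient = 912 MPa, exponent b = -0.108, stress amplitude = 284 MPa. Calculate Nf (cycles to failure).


sigma_a = sigma_f' * (2Nf)^b
2Nf = (sigma_a/sigma_f')^(1/b)
2Nf = (284/912)^(1/-0.108)
2Nf = 49141.573
Nf = 2.457e+04


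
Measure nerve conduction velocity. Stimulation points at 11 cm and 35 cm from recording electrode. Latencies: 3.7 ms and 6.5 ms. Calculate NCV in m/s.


Distance = (35 - 11) / 100 = 0.24 m
dt = (6.5 - 3.7) / 1000 = 0.0028 s
NCV = dist / dt = 85.71 m/s


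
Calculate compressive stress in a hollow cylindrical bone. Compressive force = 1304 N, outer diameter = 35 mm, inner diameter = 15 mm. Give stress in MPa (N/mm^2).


A = pi*(r_o^2 - r_i^2)
r_o = 17.5 mm, r_i = 7.5 mm
A = 785.398 mm^2
sigma = F/A = 1304 / 785.398
sigma = 1.66 MPa


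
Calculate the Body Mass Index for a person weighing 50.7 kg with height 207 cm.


BMI = weight / height^2
height = 207 cm = 2.07 m
BMI = 50.7 / 2.07^2
BMI = 11.83 kg/m^2


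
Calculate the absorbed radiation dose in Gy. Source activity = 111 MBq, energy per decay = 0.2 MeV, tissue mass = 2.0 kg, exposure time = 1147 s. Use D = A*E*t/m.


A = 111 MBq = 1.1100e+08 Bq
E = 0.2 MeV = 3.204e-14 J
D = A*E*t/m = 1.1100e+08*3.204e-14*1147/2.0
D = 0.00204 Gy


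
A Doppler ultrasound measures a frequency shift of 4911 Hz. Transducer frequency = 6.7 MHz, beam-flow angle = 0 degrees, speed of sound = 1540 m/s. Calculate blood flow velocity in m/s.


v = fd * c / (2 * f0 * cos(theta))
v = 4911 * 1540 / (2 * 6.7000e+06 * cos(0))
v = 0.5644 m/s


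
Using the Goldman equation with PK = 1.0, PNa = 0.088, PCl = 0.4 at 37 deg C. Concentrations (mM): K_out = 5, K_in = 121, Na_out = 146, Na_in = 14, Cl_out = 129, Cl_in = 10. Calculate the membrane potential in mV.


Vm = (RT/F)*ln((PK*Ko + PNa*Nao + PCl*Cli)/(PK*Ki + PNa*Nai + PCl*Clo))
Numer = 21.848, Denom = 173.832
Vm = -55.43 mV


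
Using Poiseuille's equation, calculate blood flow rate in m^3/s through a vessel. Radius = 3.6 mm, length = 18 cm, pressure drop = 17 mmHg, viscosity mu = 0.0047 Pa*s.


Q = pi*r^4*dP / (8*mu*L)
r = 0.0036 m, L = 0.18 m
dP = 17 mmHg = 2266.474 Pa
Q = 1.7671e-04 m^3/s


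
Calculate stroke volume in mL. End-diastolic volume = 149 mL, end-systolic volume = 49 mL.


SV = EDV - ESV
SV = 149 - 49
SV = 100 mL


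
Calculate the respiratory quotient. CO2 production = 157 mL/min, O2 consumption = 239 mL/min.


RQ = VCO2 / VO2
RQ = 157 / 239
RQ = 0.6569


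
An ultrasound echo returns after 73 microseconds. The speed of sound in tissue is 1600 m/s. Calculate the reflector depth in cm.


depth = c * t / 2
t = 73 us = 7.3000e-05 s
depth = 1600 * 7.3000e-05 / 2
depth = 0.0584 m = 5.84 cm


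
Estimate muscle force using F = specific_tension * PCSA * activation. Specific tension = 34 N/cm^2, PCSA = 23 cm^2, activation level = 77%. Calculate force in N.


F = sigma * PCSA * activation
F = 34 * 23 * 0.77
F = 602.1 N


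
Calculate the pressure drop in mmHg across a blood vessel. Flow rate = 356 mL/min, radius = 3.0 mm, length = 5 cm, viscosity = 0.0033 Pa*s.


dP = 8*mu*L*Q / (pi*r^4)
Q = 356 mL/min = 5.93333e-06 m^3/s
dP = 30.7778 Pa = 30.7778 / 133.322 mmHg = 0.2309 mmHg


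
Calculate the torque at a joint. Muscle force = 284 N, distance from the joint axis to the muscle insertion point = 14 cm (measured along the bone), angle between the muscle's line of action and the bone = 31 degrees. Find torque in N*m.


Torque = F * d * sin(theta)   (moment arm = d*sin(theta))
d = 14 cm = 0.14 m
Torque = 284 * 0.14 * sin(31)
Torque = 20.48 N*m


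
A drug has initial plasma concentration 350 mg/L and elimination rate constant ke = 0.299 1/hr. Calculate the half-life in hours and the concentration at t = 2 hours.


t_half = ln(2) / ke = 0.693147 / 0.299 = 2.318 hr
C(t) = C0 * exp(-ke*t) = 350 * exp(-0.299*2)
C(2) = 192.5 mg/L


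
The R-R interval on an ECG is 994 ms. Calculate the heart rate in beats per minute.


HR = 60 / RR_interval(s)
RR = 994 ms = 0.994 s
HR = 60 / 0.994 = 60.36 bpm


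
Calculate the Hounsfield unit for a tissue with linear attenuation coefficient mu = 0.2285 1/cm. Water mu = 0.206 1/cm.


HU = ((mu_tissue - mu_water) / mu_water) * 1000
HU = ((0.2285 - 0.206) / 0.206) * 1000
HU = 109.2


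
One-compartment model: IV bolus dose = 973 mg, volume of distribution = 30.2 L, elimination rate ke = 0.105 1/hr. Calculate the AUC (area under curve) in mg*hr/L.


C0 = Dose/Vd = 973/30.2 = 32.2185 mg/L
AUC = C0/ke = 32.2185/0.105
AUC = 306.8 mg*hr/L


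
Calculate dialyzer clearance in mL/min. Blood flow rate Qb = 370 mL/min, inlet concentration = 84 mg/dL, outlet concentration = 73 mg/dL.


K = Qb * (Cb_in - Cb_out) / Cb_in
K = 370 * (84 - 73) / 84
K = 48.45 mL/min


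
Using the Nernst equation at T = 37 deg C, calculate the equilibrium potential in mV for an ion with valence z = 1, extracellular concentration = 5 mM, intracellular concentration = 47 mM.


E = (RT/(zF)) * ln(C_out/C_in)
T = 37 + 273.15 = 310.15 K
E = (8.314 * 310.15 / (1 * 96485)) * ln(5/47)
E = -59.88 mV


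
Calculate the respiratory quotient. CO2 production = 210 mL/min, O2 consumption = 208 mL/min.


RQ = VCO2 / VO2
RQ = 210 / 208
RQ = 1.01


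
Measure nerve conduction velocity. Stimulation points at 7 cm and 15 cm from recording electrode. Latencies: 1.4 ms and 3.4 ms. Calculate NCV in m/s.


Distance = (15 - 7) / 100 = 0.08 m
dt = (3.4 - 1.4) / 1000 = 0.002 s
NCV = dist / dt = 40 m/s


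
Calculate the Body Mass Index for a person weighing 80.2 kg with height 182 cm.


BMI = weight / height^2
height = 182 cm = 1.82 m
BMI = 80.2 / 1.82^2
BMI = 24.21 kg/m^2


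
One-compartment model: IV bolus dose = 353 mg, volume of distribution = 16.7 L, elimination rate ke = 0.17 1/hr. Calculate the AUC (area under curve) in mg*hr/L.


C0 = Dose/Vd = 353/16.7 = 21.1377 mg/L
AUC = C0/ke = 21.1377/0.17
AUC = 124.3 mg*hr/L


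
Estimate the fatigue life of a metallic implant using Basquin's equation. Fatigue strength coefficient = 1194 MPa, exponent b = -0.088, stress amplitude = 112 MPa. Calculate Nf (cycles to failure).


sigma_a = sigma_f' * (2Nf)^b
2Nf = (sigma_a/sigma_f')^(1/b)
2Nf = (112/1194)^(1/-0.088)
2Nf = 4.7795809e+11
Nf = 2.3898e+11


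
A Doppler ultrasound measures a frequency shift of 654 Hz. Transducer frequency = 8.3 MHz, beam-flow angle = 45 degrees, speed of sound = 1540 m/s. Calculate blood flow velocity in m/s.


v = fd * c / (2 * f0 * cos(theta))
v = 654 * 1540 / (2 * 8.3000e+06 * cos(45))
v = 0.0858 m/s


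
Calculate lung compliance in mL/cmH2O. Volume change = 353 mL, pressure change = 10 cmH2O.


C = dV / dP
C = 353 / 10
C = 35.3 mL/cmH2O


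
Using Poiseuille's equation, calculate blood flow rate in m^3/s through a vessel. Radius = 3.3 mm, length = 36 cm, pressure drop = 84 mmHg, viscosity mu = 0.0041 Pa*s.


Q = pi*r^4*dP / (8*mu*L)
r = 0.0033 m, L = 0.36 m
dP = 84 mmHg = 11199.048 Pa
Q = 3.5335e-04 m^3/s


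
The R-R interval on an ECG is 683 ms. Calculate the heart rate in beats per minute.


HR = 60 / RR_interval(s)
RR = 683 ms = 0.683 s
HR = 60 / 0.683 = 87.85 bpm


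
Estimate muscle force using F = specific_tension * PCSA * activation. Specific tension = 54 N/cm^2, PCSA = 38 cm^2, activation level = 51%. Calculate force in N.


F = sigma * PCSA * activation
F = 54 * 38 * 0.51
F = 1047 N


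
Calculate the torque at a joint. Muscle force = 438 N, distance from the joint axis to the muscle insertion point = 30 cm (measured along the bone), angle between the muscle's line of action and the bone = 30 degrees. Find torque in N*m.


Torque = F * d * sin(theta)   (moment arm = d*sin(theta))
d = 30 cm = 0.3 m
Torque = 438 * 0.3 * sin(30)
Torque = 65.7 N*m


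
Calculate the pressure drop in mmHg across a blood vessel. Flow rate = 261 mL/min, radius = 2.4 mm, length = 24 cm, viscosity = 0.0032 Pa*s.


dP = 8*mu*L*Q / (pi*r^4)
Q = 261 mL/min = 4.35e-06 m^3/s
dP = 256.416 Pa = 256.416 / 133.322 mmHg = 1.923 mmHg


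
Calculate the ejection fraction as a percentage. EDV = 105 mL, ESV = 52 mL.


SV = EDV - ESV = 105 - 52 = 53 mL
EF = SV/EDV * 100 = 53/105 * 100
EF = 50.48%


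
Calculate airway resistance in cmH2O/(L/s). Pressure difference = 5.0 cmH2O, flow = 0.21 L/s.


R = dP / flow
R = 5.0 / 0.21
R = 23.81 cmH2O/(L/s)


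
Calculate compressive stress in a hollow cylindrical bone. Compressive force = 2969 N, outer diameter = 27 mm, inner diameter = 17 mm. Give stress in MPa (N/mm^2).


A = pi*(r_o^2 - r_i^2)
r_o = 13.5 mm, r_i = 8.5 mm
A = 345.575 mm^2
sigma = F/A = 2969 / 345.575
sigma = 8.591 MPa


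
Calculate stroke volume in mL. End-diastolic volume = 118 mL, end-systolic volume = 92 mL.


SV = EDV - ESV
SV = 118 - 92
SV = 26 mL


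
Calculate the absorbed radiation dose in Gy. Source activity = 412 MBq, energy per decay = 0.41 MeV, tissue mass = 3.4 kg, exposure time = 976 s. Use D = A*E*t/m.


A = 412 MBq = 4.1200e+08 Bq
E = 0.41 MeV = 6.5682e-14 J
D = A*E*t/m = 4.1200e+08*6.5682e-14*976/3.4
D = 0.007768 Gy


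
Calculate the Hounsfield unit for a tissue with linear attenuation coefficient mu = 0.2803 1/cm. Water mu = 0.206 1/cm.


HU = ((mu_tissue - mu_water) / mu_water) * 1000
HU = ((0.2803 - 0.206) / 0.206) * 1000
HU = 360.7


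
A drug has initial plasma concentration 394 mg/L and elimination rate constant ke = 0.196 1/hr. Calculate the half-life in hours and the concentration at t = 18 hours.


t_half = ln(2) / ke = 0.693147 / 0.196 = 3.536 hr
C(t) = C0 * exp(-ke*t) = 394 * exp(-0.196*18)
C(18) = 11.57 mg/L


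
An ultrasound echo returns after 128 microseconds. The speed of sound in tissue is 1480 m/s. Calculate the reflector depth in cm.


depth = c * t / 2
t = 128 us = 1.2800e-04 s
depth = 1480 * 1.2800e-04 / 2
depth = 0.09472 m = 9.472 cm


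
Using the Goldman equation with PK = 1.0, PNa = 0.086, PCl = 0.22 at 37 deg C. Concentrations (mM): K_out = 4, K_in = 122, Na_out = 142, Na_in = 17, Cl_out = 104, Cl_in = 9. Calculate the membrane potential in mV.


Vm = (RT/F)*ln((PK*Ko + PNa*Nao + PCl*Cli)/(PK*Ki + PNa*Nai + PCl*Clo))
Numer = 18.192, Denom = 146.342
Vm = -55.72 mV


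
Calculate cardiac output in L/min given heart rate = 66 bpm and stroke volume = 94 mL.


CO = HR * SV
CO = 66 * 94 / 1000
CO = 6.204 L/min


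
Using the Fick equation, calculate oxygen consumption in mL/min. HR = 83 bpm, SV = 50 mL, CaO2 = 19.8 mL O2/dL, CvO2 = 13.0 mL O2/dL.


CO = HR*SV = 83*50/1000 = 4.15 L/min
a-v O2 diff = 19.8 - 13.0 = 6.8 mL/dL
VO2 = CO * (CaO2-CvO2) * 10 dL/L
VO2 = 4.15 * 6.8 * 10
VO2 = 282.2 mL/min


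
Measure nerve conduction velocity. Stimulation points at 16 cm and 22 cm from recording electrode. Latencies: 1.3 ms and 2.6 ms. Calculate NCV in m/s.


Distance = (22 - 16) / 100 = 0.06 m
dt = (2.6 - 1.3) / 1000 = 0.0013 s
NCV = dist / dt = 46.15 m/s


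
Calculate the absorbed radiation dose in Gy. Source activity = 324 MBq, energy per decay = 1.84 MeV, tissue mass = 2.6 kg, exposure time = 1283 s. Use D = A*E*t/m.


A = 324 MBq = 3.2400e+08 Bq
E = 1.84 MeV = 2.94768e-13 J
D = A*E*t/m = 3.2400e+08*2.94768e-13*1283/2.6
D = 0.04713 Gy


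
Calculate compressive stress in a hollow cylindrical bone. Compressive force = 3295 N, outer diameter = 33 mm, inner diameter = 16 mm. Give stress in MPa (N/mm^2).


A = pi*(r_o^2 - r_i^2)
r_o = 16.5 mm, r_i = 8 mm
A = 654.237 mm^2
sigma = F/A = 3295 / 654.237
sigma = 5.036 MPa


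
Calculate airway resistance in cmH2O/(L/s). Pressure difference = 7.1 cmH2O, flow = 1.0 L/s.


R = dP / flow
R = 7.1 / 1.0
R = 7.1 cmH2O/(L/s)


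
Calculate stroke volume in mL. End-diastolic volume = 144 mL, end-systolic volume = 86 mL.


SV = EDV - ESV
SV = 144 - 86
SV = 58 mL


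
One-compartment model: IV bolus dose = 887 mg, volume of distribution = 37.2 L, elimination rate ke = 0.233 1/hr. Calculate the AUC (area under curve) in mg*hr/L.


C0 = Dose/Vd = 887/37.2 = 23.8441 mg/L
AUC = C0/ke = 23.8441/0.233
AUC = 102.3 mg*hr/L
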